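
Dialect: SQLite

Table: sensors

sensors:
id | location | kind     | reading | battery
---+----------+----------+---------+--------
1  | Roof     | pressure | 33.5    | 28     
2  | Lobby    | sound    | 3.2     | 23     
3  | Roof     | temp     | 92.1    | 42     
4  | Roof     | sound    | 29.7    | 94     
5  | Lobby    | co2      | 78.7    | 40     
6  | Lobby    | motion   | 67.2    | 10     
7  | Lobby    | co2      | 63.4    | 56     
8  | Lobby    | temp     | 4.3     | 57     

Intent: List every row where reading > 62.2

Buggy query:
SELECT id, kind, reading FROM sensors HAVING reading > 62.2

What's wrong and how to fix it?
Bug: HAVING filters the output of aggregation, but this query has no GROUP BY and no aggregate functions, so SQLite rejects it (HAVING clause on a non-aggregate query); the condition here is per row

Fix: Replace HAVING with WHERE since the condition applies to individual rows

Corrected query:
SELECT id, kind, reading FROM sensors WHERE reading > 62.2

Result:
id | kind   | reading
---+--------+--------
3  | temp   | 92.1   
5  | co2    | 78.7   
6  | motion | 67.2   
7  | co2    | 63.4   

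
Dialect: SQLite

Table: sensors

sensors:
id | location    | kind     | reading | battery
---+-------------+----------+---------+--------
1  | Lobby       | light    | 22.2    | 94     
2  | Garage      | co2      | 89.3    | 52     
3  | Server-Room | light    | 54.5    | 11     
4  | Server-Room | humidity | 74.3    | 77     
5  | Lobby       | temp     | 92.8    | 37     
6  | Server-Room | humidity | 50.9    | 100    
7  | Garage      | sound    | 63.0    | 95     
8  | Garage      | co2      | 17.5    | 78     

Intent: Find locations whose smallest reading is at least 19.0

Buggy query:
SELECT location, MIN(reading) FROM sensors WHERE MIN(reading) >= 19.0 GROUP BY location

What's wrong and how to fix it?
Bug: Aggregates like MIN are computed per group after WHERE runs

Fix: Replace WHERE with HAVING after the GROUP BY

Corrected query:
SELECT location, MIN(reading) FROM sensors GROUP BY location HAVING MIN(reading) >= 19.0

Result:
location    | MIN(reading)
------------+-------------
Lobby       | 22.2        
Server-Room | 50.9        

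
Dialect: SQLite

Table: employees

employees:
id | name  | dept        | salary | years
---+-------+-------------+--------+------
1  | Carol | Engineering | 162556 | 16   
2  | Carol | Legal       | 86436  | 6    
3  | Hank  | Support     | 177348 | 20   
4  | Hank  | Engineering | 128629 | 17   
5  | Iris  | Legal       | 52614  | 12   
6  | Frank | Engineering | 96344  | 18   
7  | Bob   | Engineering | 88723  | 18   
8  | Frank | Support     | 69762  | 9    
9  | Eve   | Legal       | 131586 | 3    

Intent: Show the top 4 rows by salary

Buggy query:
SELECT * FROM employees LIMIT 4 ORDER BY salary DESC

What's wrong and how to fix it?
Bug: LIMIT must come after ORDER BY

Fix: Swap the clauses: ORDER BY first, then LIMIT

Corrected query:
SELECT * FROM employees ORDER BY salary DESC LIMIT 4

Result:
id | name  | dept        | salary | years
---+-------+-------------+--------+------
3  | Hank  | Support     | 177348 | 20   
1  | Carol | Engineering | 162556 | 16   
9  | Eve   | Legal       | 131586 | 3    
4  | Hank  | Engineering | 128629 | 17   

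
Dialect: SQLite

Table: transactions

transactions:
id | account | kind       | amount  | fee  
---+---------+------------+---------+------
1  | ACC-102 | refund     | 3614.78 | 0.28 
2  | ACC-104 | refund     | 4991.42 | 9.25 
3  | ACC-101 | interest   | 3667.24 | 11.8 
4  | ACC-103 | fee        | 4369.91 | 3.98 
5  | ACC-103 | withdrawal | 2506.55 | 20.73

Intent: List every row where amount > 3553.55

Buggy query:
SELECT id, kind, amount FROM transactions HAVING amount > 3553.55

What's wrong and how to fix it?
Bug: This is a non-aggregate query (no GROUP BY, no aggregates), so in SQLite the HAVING clause is invalid here; a row-level condition belongs in WHERE

Fix: Use WHERE for row-level filtering

Corrected query:
SELECT id, kind, amount FROM transactions WHERE amount > 3553.55

Result:
id | kind     | amount 
---+----------+--------
1  | refund   | 3614.78
2  | refund   | 4991.42
3  | interest | 3667.24
4  | fee      | 4369.91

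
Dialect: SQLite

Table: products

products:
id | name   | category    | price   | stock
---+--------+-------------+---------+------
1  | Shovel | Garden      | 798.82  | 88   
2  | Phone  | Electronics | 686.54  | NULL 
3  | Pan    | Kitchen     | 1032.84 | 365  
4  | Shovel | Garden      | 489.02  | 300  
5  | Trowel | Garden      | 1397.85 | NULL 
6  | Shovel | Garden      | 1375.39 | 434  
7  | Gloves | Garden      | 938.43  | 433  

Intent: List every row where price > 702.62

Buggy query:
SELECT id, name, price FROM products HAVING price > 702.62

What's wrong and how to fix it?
Bug: This is a non-aggregate query (no GROUP BY, no aggregates), so in SQLite the HAVING clause is invalid here; a row-level condition belongs in WHERE

Fix: Use WHERE for row-level filtering

Corrected query:
SELECT id, name, price FROM products WHERE price > 702.62

Result:
id | name   | price  
---+--------+--------
1  | Shovel | 798.82 
3  | Pan    | 1032.84
5  | Trowel | 1397.85
6  | Shovel | 1375.39
7  | Gloves | 938.43 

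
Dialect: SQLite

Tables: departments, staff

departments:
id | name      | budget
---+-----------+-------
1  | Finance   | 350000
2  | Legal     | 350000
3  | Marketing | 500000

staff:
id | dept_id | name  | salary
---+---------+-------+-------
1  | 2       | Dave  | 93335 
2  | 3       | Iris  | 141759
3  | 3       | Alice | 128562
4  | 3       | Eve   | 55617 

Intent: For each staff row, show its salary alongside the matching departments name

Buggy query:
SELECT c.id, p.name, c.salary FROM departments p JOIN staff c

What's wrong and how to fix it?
Bug: JOIN with no ON clause produces a cartesian product; every staff row pairs with every departments row

Fix: Specify the join condition linking the foreign key to the parent id

Corrected query:
SELECT c.id, p.name, c.salary FROM departments p JOIN staff c ON c.dept_id = p.id

Result:
id | name      | salary
---+-----------+-------
1  | Legal     | 93335 
2  | Marketing | 141759
3  | Marketing | 128562
4  | Marketing | 55617 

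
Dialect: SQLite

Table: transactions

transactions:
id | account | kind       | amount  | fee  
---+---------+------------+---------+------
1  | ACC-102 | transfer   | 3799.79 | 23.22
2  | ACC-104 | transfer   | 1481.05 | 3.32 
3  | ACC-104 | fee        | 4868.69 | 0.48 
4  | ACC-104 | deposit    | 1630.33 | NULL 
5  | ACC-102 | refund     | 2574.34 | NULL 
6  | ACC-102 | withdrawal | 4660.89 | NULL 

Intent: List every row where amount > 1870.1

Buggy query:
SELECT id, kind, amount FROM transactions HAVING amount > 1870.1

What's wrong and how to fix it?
Bug: This is a non-aggregate query (no GROUP BY, no aggregates), so in SQLite the HAVING clause is invalid here; a row-level condition belongs in WHERE

Fix: Use WHERE for row-level filtering

Corrected query:
SELECT id, kind, amount FROM transactions WHERE amount > 1870.1

Result:
id | kind       | amount 
---+------------+--------
1  | transfer   | 3799.79
3  | fee        | 4868.69
5  | refund     | 2574.34
6  | withdrawal | 4660.89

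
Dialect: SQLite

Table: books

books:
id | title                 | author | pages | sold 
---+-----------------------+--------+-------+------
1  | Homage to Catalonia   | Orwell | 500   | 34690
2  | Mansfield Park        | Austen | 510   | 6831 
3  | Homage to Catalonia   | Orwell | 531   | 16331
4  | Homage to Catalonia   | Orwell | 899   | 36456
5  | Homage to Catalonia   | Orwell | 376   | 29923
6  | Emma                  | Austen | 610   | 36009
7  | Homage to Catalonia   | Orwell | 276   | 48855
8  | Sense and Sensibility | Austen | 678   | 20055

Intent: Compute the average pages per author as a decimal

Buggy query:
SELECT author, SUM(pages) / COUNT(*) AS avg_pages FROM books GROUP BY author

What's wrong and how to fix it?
Bug: Both operands are integers, so '/' performs integer division and truncates

Fix: Multiply by 1.0 (or CAST to REAL) to force floating-point division

Corrected query:
SELECT author, SUM(pages) * 1.0 / COUNT(*) AS avg_pages FROM books GROUP BY author

Result:
author | avg_pages 
-------+-----------
Austen | 599.333333
Orwell | 516.4     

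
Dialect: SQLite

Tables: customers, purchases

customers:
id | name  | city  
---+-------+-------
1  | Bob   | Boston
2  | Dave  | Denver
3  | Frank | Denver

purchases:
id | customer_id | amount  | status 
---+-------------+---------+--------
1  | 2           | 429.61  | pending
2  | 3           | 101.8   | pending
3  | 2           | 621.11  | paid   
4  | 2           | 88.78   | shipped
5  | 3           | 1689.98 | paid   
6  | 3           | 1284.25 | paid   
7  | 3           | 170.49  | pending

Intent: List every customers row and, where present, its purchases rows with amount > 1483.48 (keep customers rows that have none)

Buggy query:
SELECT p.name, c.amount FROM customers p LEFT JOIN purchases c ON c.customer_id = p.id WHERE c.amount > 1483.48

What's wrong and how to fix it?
Bug: A WHERE condition on the right-hand table after LEFT JOIN drops unmatched parents

Fix: Move the right-table condition into the ON clause so unmatched parents are kept

Corrected query:
SELECT p.name, c.amount FROM customers p LEFT JOIN purchases c ON c.customer_id = p.id AND c.amount > 1483.48

Result:
name  | amount 
------+--------
Bob   | NULL   
Dave  | NULL   
Frank | 1689.98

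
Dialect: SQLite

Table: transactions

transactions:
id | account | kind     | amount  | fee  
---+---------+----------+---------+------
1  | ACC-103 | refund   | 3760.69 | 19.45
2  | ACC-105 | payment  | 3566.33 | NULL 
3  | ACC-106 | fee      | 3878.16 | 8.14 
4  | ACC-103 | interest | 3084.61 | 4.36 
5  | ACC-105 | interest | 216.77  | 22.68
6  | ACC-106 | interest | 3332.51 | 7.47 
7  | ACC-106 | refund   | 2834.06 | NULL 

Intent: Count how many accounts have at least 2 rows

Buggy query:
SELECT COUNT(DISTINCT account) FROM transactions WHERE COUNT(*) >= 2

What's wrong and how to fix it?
Bug: COUNT(*) cannot appear in WHERE; the per-group count doesn't exist yet

Fix: Use a subquery that GROUPs and filters with HAVING, then count its rows

Corrected query:
SELECT COUNT(*) FROM (SELECT account FROM transactions GROUP BY account HAVING COUNT(*) >= 2)

Result:
COUNT(*)
--------
3       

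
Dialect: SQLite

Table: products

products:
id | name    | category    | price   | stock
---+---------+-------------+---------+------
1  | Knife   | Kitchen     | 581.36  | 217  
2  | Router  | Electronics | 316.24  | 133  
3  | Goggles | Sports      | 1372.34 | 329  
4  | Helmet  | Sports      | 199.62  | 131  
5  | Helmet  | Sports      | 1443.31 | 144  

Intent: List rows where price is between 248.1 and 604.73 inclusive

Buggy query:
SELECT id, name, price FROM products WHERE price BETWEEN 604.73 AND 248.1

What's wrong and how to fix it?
Bug: The bounds are reversed; BETWEEN a AND b requires a <= b to match anything

Fix: Swap the bounds so the smaller value comes first

Corrected query:
SELECT id, name, price FROM products WHERE price BETWEEN 248.1 AND 604.73

Result:
id | name   | price 
---+--------+-------
1  | Knife  | 581.36
2  | Router | 316.24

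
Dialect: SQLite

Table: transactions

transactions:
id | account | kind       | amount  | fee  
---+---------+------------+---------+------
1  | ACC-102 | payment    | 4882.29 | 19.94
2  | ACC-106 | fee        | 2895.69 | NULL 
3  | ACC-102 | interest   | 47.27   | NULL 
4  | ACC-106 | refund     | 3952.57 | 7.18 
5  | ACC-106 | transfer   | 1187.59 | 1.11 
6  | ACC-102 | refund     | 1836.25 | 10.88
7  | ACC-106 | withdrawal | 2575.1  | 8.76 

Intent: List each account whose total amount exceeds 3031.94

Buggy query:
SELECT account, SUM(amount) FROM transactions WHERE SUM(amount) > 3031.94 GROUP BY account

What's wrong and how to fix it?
Bug: WHERE runs before GROUP BY, so aggregates aren't available there

Fix: Move the aggregate condition to a HAVING clause

Corrected query:
SELECT account, SUM(amount) FROM transactions GROUP BY account HAVING SUM(amount) > 3031.94

Result:
account | SUM(amount)
--------+------------
ACC-102 | 6765.81    
ACC-106 | 10610.95   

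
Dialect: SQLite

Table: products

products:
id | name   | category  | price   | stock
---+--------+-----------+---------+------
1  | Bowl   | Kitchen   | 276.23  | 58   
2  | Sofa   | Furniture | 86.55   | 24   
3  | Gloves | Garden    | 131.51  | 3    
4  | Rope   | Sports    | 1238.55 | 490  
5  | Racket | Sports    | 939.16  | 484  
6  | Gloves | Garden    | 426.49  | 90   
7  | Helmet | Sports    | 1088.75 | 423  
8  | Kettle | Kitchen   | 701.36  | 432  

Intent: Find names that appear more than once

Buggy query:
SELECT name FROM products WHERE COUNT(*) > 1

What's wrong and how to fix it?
Bug: WHERE can't reference COUNT(*); aggregates are computed after WHERE

Fix: Group first, then use HAVING for the count condition

Corrected query:
SELECT name FROM products GROUP BY name HAVING COUNT(*) > 1

Result:
name  
------
Gloves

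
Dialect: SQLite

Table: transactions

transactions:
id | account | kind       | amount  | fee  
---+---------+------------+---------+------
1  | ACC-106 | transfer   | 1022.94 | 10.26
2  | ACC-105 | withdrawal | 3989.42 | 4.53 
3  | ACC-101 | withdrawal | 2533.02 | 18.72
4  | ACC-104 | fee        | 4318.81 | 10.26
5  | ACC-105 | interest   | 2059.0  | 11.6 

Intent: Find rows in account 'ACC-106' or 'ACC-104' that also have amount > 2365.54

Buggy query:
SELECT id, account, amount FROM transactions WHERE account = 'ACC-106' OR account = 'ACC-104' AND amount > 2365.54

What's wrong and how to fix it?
Bug: AND binds tighter than OR, so this parses as account = 'ACC-106' OR (account = 'ACC-104' AND amount > 2365.54)

Fix: Add parentheses around the OR so the AND applies to both alternatives

Corrected query:
SELECT id, account, amount FROM transactions WHERE (account = 'ACC-106' OR account = 'ACC-104') AND amount > 2365.54

Result:
id | account | amount 
---+---------+--------
4  | ACC-104 | 4318.81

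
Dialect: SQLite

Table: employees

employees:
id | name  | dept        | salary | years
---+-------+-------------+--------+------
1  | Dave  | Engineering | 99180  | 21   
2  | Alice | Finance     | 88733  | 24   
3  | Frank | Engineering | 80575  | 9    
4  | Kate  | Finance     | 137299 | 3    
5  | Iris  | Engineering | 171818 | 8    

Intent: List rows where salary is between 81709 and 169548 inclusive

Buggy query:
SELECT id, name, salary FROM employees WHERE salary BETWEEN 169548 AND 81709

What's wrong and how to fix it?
Bug: BETWEEN expects the lower bound first; with 169548 AND 81709 the range is empty

Fix: Swap the bounds so the smaller value comes first

Corrected query:
SELECT id, name, salary FROM employees WHERE salary BETWEEN 81709 AND 169548

Result:
id | name  | salary
---+-------+-------
1  | Dave  | 99180 
2  | Alice | 88733 
4  | Kate  | 137299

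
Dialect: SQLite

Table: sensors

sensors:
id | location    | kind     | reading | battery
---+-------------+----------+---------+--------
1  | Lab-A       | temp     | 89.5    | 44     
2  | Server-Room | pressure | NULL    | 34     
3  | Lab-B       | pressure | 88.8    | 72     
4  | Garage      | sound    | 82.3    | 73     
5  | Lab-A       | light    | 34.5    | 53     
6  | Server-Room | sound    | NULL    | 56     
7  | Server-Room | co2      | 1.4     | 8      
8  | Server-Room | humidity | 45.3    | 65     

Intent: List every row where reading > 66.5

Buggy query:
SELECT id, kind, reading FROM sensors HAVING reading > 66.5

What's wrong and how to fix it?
Bug: HAVING filters the output of aggregation, but this query has no GROUP BY and no aggregate functions, so SQLite rejects it (HAVING clause on a non-aggregate query); the condition here is per row

Fix: Replace HAVING with WHERE since the condition applies to individual rows

Corrected query:
SELECT id, kind, reading FROM sensors WHERE reading > 66.5

Result:
id | kind     | reading
---+----------+--------
1  | temp     | 89.5   
3  | pressure | 88.8   
4  | sound    | 82.3   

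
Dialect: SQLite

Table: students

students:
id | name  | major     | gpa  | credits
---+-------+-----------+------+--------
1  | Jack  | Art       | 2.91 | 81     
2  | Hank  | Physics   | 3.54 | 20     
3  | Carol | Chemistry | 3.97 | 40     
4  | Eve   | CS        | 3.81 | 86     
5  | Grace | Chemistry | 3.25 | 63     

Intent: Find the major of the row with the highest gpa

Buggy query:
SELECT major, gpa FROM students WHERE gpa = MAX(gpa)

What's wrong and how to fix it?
Bug: MAX(gpa) is an aggregate and cannot be used directly in WHERE

Fix: Wrap MAX in a scalar subquery so WHERE compares against a single value

Corrected query:
SELECT major, gpa FROM students WHERE gpa = (SELECT MAX(gpa) FROM students)

Result:
major     | gpa 
----------+-----
Chemistry | 3.97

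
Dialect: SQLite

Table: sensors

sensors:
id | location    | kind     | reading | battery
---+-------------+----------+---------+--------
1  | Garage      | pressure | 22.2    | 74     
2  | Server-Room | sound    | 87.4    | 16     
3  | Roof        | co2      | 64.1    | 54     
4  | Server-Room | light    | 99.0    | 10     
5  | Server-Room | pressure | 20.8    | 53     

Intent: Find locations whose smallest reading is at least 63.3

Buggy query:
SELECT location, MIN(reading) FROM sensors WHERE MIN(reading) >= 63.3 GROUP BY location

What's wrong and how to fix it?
Bug: MIN() in WHERE is a misuse of aggregate

Fix: Use HAVING for the per-group MIN condition

Corrected query:
SELECT location, MIN(reading) FROM sensors GROUP BY location HAVING MIN(reading) >= 63.3

Result:
location | MIN(reading)
---------+-------------
Roof     | 64.1        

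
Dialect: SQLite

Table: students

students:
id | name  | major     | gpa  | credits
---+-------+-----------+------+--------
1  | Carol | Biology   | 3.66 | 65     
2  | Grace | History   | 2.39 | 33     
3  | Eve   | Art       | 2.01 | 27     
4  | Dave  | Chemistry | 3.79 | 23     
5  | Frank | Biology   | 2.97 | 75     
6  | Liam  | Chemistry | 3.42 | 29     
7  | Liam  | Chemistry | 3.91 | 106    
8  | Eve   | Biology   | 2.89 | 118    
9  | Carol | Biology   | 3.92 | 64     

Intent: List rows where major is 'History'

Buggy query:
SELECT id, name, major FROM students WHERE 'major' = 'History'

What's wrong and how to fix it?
Bug: Single quotes denote string literals in SQL; the column name is being compared as a constant string

Fix: Reference the column as major without single quotes

Corrected query:
SELECT id, name, major FROM students WHERE major = 'History'

Result:
id | name  | major  
---+-------+--------
2  | Grace | History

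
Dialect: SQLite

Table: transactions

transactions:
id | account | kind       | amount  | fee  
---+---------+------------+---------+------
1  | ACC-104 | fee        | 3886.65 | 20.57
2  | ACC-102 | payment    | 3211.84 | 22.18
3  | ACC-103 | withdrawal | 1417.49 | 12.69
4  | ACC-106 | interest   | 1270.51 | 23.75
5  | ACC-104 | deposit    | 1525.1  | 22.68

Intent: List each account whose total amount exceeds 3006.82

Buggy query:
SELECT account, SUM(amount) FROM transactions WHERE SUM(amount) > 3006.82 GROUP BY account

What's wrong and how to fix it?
Bug: Aggregate functions cannot appear in a WHERE clause

Fix: Use HAVING (which filters groups after aggregation) instead of WHERE

Corrected query:
SELECT account, SUM(amount) FROM transactions GROUP BY account HAVING SUM(amount) > 3006.82

Result:
account | SUM(amount)
--------+------------
ACC-102 | 3211.84    
ACC-104 | 5411.75    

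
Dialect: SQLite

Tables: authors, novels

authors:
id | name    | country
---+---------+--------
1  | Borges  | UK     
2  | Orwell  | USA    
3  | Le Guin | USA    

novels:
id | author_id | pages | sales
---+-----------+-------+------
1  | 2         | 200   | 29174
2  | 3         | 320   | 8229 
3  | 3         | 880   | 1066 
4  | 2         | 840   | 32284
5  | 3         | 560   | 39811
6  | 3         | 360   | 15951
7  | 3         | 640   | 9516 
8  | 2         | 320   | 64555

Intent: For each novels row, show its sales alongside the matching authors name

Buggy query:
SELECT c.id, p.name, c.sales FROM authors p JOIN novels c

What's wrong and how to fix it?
Bug: JOIN with no ON clause produces a cartesian product; every novels row pairs with every authors row

Fix: Add ON c.author_id = p.id to the JOIN

Corrected query:
SELECT c.id, p.name, c.sales FROM authors p JOIN novels c ON c.author_id = p.id

Result:
id | name    | sales
---+---------+------
1  | Orwell  | 29174
2  | Le Guin | 8229 
3  | Le Guin | 1066 
4  | Orwell  | 32284
5  | Le Guin | 39811
6  | Le Guin | 15951
7  | Le Guin | 9516 
8  | Orwell  | 64555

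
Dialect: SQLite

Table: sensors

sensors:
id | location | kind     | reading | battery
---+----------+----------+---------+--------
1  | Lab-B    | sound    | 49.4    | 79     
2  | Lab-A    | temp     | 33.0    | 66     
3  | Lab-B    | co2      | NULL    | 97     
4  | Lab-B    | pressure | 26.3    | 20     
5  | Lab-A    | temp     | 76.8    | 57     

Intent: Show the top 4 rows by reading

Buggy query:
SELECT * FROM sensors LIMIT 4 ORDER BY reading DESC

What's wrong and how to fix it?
Bug: ORDER BY cannot follow LIMIT; LIMIT is the final clause

Fix: Swap the clauses: ORDER BY first, then LIMIT

Corrected query:
SELECT * FROM sensors ORDER BY reading DESC LIMIT 4

Result:
id | location | kind     | reading | battery
---+----------+----------+---------+--------
5  | Lab-A    | temp     | 76.8    | 57     
1  | Lab-B    | sound    | 49.4    | 79     
2  | Lab-A    | temp     | 33      | 66     
4  | Lab-B    | pressure | 26.3    | 20     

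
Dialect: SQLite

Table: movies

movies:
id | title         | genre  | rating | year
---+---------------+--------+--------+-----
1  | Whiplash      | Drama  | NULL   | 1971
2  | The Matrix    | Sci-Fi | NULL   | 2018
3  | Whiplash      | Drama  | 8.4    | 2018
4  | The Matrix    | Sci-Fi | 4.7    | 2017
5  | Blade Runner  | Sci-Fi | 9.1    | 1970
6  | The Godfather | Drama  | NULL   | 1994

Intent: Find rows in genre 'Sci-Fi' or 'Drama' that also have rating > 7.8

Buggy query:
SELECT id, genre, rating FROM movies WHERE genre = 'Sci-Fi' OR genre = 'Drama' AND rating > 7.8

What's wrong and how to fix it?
Bug: Without parentheses, AND is evaluated before OR, so the rating filter only applies to the 'Drama' branch

Fix: Add parentheses around the OR so the AND applies to both alternatives

Corrected query:
SELECT id, genre, rating FROM movies WHERE (genre = 'Sci-Fi' OR genre = 'Drama') AND rating > 7.8

Result:
id | genre  | rating
---+--------+-------
3  | Drama  | 8.4   
5  | Sci-Fi | 9.1   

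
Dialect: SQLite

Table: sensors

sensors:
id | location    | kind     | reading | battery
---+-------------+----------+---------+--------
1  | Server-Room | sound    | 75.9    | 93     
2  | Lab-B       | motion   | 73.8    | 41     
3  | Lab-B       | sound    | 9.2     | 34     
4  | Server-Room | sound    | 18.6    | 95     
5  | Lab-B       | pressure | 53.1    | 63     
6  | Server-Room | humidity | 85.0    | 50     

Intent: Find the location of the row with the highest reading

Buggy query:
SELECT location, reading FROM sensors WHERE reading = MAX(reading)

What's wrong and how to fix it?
Bug: MAX(reading) is an aggregate and cannot be used directly in WHERE

Fix: Wrap MAX in a scalar subquery so WHERE compares against a single value

Corrected query:
SELECT location, reading FROM sensors WHERE reading = (SELECT MAX(reading) FROM sensors)

Result:
location    | reading
------------+--------
Server-Room | 85     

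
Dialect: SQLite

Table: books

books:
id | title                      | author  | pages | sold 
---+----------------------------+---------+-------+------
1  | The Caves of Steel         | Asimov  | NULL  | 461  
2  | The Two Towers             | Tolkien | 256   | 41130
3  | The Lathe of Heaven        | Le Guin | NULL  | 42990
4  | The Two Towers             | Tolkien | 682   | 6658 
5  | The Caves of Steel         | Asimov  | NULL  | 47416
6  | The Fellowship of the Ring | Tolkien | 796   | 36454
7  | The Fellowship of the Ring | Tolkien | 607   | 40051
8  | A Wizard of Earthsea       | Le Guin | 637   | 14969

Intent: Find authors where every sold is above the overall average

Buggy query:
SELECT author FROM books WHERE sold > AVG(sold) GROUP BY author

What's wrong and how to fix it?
Bug: WHERE evaluates per row before aggregation, so AVG() is unavailable

Fix: Compute the overall average in a scalar subquery and compare each group's MIN against it in HAVING

Corrected query:
SELECT author FROM books GROUP BY author HAVING MIN(sold) > (SELECT AVG(sold) FROM books)

Result:
(no rows)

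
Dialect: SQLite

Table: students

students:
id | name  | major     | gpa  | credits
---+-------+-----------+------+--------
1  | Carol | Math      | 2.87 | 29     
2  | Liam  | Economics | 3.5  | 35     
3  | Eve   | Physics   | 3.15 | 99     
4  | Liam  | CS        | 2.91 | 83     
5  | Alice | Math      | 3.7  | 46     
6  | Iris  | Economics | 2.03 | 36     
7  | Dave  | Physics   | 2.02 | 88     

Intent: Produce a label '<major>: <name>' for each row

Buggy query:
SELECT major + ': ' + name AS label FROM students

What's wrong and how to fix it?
Bug: '+' is numeric addition; on text columns SQLite converts them to 0 instead of concatenating

Fix: Replace + with || to concatenate text

Corrected query:
SELECT major || ': ' || name AS label FROM students

Result:
label          
---------------
Math: Carol    
Economics: Liam
Physics: Eve   
CS: Liam       
Math: Alice    
Economics: Iris
Physics: Dave  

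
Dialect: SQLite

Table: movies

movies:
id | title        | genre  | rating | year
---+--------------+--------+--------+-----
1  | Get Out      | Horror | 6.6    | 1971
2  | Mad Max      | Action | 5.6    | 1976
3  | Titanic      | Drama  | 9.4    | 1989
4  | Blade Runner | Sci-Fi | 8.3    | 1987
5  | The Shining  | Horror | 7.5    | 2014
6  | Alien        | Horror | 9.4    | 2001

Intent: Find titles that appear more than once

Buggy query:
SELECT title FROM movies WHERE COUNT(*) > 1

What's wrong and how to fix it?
Bug: COUNT(*) is an aggregate and cannot be used in WHERE

Fix: Group first, then use HAVING for the count condition

Corrected query:
SELECT title FROM movies GROUP BY title HAVING COUNT(*) > 1

Result:
(no rows)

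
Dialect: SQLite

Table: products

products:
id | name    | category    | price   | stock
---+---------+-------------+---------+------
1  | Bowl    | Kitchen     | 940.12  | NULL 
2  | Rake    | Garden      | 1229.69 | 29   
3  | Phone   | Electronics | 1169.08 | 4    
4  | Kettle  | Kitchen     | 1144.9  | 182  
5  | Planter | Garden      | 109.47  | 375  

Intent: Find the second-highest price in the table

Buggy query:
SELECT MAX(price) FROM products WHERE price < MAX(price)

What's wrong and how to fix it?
Bug: MAX(price) on the right of the comparison is an aggregate-in-WHERE error

Fix: Put the inner MAX in a scalar subquery

Corrected query:
SELECT MAX(price) FROM products WHERE price < (SELECT MAX(price) FROM products)

Result:
MAX(price)
----------
1169.08   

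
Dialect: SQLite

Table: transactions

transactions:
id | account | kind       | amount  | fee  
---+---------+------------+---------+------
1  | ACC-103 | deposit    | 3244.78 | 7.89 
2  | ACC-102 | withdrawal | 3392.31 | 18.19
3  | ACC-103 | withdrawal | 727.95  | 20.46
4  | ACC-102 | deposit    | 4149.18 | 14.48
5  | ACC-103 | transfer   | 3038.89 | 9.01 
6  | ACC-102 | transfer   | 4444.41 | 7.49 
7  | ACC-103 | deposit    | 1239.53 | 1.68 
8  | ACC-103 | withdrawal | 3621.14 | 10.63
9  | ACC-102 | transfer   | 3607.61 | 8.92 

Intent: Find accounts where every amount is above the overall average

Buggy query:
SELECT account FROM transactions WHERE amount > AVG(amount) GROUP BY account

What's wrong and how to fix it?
Bug: WHERE evaluates per row before aggregation, so AVG() is unavailable

Fix: Compute the overall average in a scalar subquery and compare each group's MIN against it in HAVING

Corrected query:
SELECT account FROM transactions GROUP BY account HAVING MIN(amount) > (SELECT AVG(amount) FROM transactions)

Result:
account
-------
ACC-102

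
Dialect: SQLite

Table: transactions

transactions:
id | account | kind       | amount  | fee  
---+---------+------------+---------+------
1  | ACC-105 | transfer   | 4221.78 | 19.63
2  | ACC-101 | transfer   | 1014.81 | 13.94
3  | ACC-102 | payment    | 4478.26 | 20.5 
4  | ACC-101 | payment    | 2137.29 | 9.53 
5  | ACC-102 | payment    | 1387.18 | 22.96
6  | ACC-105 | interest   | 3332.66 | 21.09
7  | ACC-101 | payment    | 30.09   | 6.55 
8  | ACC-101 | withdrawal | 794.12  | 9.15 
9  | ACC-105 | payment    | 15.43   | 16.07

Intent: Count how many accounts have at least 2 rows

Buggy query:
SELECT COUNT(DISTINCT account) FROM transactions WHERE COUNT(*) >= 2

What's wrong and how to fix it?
Bug: WHERE filters individual rows, not groups, so a group-level COUNT is invalid there

Fix: Use a subquery that GROUPs and filters with HAVING, then count its rows

Corrected query:
SELECT COUNT(*) FROM (SELECT account FROM transactions GROUP BY account HAVING COUNT(*) >= 2)

Result:
COUNT(*)
--------
3       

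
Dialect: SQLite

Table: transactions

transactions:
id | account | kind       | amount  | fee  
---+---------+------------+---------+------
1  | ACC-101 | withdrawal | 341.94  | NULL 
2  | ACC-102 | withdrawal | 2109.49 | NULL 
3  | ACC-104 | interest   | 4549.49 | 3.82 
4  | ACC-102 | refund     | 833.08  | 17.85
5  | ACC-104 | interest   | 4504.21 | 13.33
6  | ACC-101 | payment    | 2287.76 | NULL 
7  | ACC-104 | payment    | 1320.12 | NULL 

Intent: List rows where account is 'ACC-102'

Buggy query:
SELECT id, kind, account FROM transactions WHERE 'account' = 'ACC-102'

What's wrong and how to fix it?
Bug: 'account' in single quotes is a string literal, not the column; the comparison is literal-vs-literal and never true

Fix: Remove the quotes around the column name (or use double quotes for an identifier)

Corrected query:
SELECT id, kind, account FROM transactions WHERE account = 'ACC-102'

Result:
id | kind       | account
---+------------+--------
2  | withdrawal | ACC-102
4  | refund     | ACC-102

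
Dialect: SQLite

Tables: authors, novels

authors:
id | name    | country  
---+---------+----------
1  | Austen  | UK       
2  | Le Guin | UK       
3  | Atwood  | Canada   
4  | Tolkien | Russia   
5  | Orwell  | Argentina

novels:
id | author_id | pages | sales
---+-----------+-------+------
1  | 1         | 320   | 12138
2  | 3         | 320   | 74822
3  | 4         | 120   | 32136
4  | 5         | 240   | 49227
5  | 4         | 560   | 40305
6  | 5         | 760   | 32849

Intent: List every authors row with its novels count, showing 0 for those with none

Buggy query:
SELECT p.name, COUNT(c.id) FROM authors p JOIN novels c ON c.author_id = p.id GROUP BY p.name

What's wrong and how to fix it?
Bug: An inner join excludes parents with zero children

Fix: Switch to LEFT JOIN to retain unmatched parent rows

Corrected query:
SELECT p.name, COUNT(c.id) FROM authors p LEFT JOIN novels c ON c.author_id = p.id GROUP BY p.name

Result:
name    | COUNT(c.id)
--------+------------
Atwood  | 1          
Austen  | 1          
Le Guin | 0          
Orwell  | 2          
Tolkien | 2          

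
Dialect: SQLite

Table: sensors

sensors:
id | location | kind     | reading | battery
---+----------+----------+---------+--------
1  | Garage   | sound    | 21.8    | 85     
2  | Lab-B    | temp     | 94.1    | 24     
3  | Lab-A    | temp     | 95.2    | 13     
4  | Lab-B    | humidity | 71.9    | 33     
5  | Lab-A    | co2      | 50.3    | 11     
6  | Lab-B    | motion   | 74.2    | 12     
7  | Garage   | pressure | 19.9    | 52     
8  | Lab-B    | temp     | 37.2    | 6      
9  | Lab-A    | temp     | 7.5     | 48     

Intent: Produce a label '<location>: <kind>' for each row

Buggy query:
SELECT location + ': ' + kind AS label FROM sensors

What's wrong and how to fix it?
Bug: SQLite uses || for string concatenation; + coerces text to numbers (yielding 0)

Fix: Replace + with || to concatenate text

Corrected query:
SELECT location || ': ' || kind AS label FROM sensors

Result:
label           
----------------
Garage: sound   
Lab-B: temp     
Lab-A: temp     
Lab-B: humidity 
Lab-A: co2      
Lab-B: motion   
Garage: pressure
Lab-B: temp     
Lab-A: temp     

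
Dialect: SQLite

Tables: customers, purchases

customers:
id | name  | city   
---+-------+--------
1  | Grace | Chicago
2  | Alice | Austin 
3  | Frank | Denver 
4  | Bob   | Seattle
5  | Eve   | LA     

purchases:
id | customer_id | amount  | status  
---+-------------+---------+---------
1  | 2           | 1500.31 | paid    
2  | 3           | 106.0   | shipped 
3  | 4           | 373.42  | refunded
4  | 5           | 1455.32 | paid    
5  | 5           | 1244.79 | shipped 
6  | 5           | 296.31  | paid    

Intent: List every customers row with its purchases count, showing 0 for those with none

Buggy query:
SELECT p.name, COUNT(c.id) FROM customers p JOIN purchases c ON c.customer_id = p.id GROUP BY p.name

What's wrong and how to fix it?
Bug: INNER JOIN drops customers rows that have no matching purchases rows

Fix: Switch to LEFT JOIN to retain unmatched parent rows

Corrected query:
SELECT p.name, COUNT(c.id) FROM customers p LEFT JOIN purchases c ON c.customer_id = p.id GROUP BY p.name

Result:
name  | COUNT(c.id)
------+------------
Alice | 1          
Bob   | 1          
Eve   | 3          
Frank | 1          
Grace | 0          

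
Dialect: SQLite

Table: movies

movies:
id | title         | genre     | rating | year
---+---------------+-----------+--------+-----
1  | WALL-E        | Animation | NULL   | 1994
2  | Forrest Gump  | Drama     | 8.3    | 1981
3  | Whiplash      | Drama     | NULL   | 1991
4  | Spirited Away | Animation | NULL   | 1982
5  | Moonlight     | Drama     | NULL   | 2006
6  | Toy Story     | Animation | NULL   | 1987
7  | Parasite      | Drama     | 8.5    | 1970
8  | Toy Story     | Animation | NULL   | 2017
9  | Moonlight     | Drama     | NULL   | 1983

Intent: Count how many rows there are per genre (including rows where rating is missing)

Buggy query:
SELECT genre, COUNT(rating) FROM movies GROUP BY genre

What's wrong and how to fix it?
Bug: COUNT(rating) skips NULLs, so groups with missing rating are undercounted

Fix: Use COUNT(*) to count all rows regardless of NULL

Corrected query:
SELECT genre, COUNT(*) FROM movies GROUP BY genre

Result:
genre     | COUNT(*)
----------+---------
Animation | 4       
Drama     | 5       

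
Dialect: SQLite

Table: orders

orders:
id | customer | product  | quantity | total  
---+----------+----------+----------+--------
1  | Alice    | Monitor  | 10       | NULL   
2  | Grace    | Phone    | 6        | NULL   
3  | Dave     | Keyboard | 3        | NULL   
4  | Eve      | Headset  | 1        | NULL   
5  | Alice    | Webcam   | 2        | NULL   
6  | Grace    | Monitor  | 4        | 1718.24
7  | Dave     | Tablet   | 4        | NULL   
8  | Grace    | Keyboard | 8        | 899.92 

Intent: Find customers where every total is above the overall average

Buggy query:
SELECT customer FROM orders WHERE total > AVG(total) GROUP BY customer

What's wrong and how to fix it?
Bug: WHERE evaluates per row before aggregation, so AVG() is unavailable

Fix: Compute the overall average in a scalar subquery and compare each group's MIN against it in HAVING

Corrected query:
SELECT customer FROM orders GROUP BY customer HAVING MIN(total) > (SELECT AVG(total) FROM orders)

Result:
(no rows)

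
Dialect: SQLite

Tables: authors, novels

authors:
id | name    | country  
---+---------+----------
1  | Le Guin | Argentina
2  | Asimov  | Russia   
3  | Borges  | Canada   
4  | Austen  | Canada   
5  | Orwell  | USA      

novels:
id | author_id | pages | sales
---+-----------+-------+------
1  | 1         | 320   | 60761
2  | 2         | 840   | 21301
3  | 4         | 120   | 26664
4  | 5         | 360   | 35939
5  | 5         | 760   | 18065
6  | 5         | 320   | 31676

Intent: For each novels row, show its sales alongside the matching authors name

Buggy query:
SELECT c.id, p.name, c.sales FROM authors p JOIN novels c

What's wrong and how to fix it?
Bug: JOIN with no ON clause produces a cartesian product; every novels row pairs with every authors row

Fix: Add ON c.author_id = p.id to the JOIN

Corrected query:
SELECT c.id, p.name, c.sales FROM authors p JOIN novels c ON c.author_id = p.id

Result:
id | name    | sales
---+---------+------
1  | Le Guin | 60761
2  | Asimov  | 21301
3  | Austen  | 26664
4  | Orwell  | 35939
5  | Orwell  | 18065
6  | Orwell  | 31676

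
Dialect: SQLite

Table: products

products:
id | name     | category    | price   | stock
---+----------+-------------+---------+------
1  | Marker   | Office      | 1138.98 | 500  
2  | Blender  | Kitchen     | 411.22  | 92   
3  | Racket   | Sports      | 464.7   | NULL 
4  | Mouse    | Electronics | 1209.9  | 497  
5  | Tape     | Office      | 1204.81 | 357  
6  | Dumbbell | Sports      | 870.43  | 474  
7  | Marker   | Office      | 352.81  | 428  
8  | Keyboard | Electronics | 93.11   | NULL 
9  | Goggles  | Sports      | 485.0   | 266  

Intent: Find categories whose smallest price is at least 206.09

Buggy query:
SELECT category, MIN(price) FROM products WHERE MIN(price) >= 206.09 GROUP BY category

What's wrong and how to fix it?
Bug: MIN() in WHERE is a misuse of aggregate

Fix: Use HAVING for the per-group MIN condition

Corrected query:
SELECT category, MIN(price) FROM products GROUP BY category HAVING MIN(price) >= 206.09

Result:
category | MIN(price)
---------+-----------
Kitchen  | 411.22    
Office   | 352.81    
Sports   | 464.7     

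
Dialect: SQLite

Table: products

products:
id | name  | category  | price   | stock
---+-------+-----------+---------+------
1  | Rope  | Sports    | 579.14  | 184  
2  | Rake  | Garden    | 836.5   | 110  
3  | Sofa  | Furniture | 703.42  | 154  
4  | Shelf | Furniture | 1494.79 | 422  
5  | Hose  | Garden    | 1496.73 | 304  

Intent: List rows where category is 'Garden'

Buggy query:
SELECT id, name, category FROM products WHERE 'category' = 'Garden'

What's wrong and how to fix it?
Bug: Single quotes denote string literals in SQL; the column name is being compared as a constant string

Fix: Remove the quotes around the column name (or use double quotes for an identifier)

Corrected query:
SELECT id, name, category FROM products WHERE category = 'Garden'

Result:
id | name | category
---+------+---------
2  | Rake | Garden  
5  | Hose | Garden  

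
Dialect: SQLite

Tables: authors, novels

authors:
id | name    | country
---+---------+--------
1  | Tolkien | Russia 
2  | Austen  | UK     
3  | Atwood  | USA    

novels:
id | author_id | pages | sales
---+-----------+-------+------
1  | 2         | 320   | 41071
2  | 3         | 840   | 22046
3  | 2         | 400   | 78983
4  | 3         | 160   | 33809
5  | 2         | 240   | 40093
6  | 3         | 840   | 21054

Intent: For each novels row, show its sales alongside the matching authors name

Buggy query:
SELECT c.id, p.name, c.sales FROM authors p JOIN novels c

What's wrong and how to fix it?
Bug: JOIN with no ON clause produces a cartesian product; every novels row pairs with every authors row

Fix: Add ON c.author_id = p.id to the JOIN

Corrected query:
SELECT c.id, p.name, c.sales FROM authors p JOIN novels c ON c.author_id = p.id

Result:
id | name   | sales
---+--------+------
1  | Austen | 41071
2  | Atwood | 22046
3  | Austen | 78983
4  | Atwood | 33809
5  | Austen | 40093
6  | Atwood | 21054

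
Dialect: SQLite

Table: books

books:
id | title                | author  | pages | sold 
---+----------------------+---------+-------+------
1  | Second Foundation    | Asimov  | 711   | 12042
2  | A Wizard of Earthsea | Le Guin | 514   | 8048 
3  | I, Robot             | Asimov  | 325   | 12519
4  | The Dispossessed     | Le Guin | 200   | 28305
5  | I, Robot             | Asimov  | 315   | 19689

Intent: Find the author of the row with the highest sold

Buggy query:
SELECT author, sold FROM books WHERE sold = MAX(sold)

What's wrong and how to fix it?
Bug: MAX(sold) is an aggregate and cannot be used directly in WHERE

Fix: Use a subquery: WHERE sold = (SELECT MAX(sold) FROM books)

Corrected query:
SELECT author, sold FROM books WHERE sold = (SELECT MAX(sold) FROM books)

Result:
author  | sold 
--------+------
Le Guin | 28305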